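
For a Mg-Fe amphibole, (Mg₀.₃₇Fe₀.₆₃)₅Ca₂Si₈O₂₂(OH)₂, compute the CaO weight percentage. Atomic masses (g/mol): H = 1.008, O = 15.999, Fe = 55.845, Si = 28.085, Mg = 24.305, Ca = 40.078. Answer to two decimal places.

12.30 wt%

M((Mg₀.₃₇Fe₀.₆₃)₅Ca₂Si₈O₂₂(OH)₂) = 911.704 g/mol; M(CaO) = 56.077 g/mol.
Moles CaO per formula unit = 2 Ca ÷ 1 = 2.0000.
CaO fraction = (2.0000 × 56.077) / 911.704 = 112.154/911.704 = 0.1230.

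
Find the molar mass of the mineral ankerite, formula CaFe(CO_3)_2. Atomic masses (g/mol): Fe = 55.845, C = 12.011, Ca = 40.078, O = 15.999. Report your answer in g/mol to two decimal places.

Ca: 1 × 40.078 = 40.0780
Fe: 1 × 55.845 = 55.8450
C: 2 × 12.011 = 24.0220
O: 6 × 15.999 = 95.9940
Summing the contributions gives the formula mass.

215.94 g/mol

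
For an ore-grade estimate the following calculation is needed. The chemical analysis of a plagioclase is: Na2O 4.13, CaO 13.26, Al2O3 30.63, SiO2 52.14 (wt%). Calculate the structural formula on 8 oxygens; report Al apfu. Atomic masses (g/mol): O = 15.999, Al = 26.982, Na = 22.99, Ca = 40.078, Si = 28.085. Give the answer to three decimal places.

Na2O (M=61.979): mol = 0.06664; Na = 0.13328, O = 0.06664.
CaO (M=56.077): mol = 0.23646; Ca = 0.23646, O = 0.23646.
Al2O3 (M=101.961): mol = 0.30041; Al = 0.60082, O = 0.90123.
SiO2 (M=60.083): mol = 0.86780; Si = 0.86780, O = 1.73560.
ΣO = 2.93993; factor = 8/ΣO = 2.72115.
Al apfu = 0.60082 × 2.72115 = 1.635.

1.635 Al apfu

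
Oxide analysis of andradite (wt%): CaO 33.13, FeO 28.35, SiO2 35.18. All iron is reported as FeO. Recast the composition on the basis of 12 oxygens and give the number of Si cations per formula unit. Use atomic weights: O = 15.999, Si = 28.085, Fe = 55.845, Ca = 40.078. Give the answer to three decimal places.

3.258 Si apfu

CaO: 33.13/56.077 = 0.59079 mol → 0.59079 mol Ca, 0.59079 mol O.
FeO: 28.35/71.844 = 0.39460 mol → 0.39460 mol Fe, 0.39460 mol O.
SiO2: 35.18/60.083 = 0.58552 mol → 0.58552 mol Si, 1.17104 mol O.
Total oxygen = 2.15643 mol. Normalization factor = 12/2.15643 = 5.56475.
Si per 12 O = 0.58552 × 5.56475 = 3.258.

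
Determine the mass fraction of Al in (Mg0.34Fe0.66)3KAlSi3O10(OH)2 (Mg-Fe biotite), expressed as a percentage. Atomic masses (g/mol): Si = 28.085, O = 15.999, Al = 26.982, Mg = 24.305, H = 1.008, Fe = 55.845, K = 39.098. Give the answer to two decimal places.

5.62 mass %

Molar mass of (Mg0.34Fe0.66)3KAlSi3O10(OH)2: 1.02*24.305 + 1.98*55.845 + 1*39.098 + 1*26.982 + 3*28.085 + 12*15.999 + 2*1.008 = 479.703 g/mol.
Mass of Al per formula unit: 1 × 26.982 = 26.982 g.
Weight fraction Al = 26.982 / 479.703 = 0.0562.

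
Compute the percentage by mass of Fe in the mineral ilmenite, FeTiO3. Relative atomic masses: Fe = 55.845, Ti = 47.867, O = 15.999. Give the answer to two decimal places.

Formula mass = 1×55.845 + 1×47.867 + 3×15.999 = 151.709 g/mol, of which 55.845 g is Fe.
So Fe makes up 55.845/151.709 = 0.3681 of the mass, i.e. 36.81%.

36.81 wt%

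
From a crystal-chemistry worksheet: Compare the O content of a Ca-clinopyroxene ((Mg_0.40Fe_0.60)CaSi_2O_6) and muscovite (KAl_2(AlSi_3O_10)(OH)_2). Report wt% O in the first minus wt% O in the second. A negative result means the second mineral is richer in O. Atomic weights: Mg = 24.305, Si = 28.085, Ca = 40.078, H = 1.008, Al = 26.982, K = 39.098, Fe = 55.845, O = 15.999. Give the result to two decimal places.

-7.43 percentage points

M((Mg_0.40Fe_0.60)CaSi_2O_6) = 235.471 g/mol, so wt% O = 95.994/235.471 × 100 = 40.77%.
M(KAl_2(AlSi_3O_10)(OH)_2) = 398.303 g/mol, so wt% O = 191.988/398.303 × 100 = 48.20%.
40.77 − 48.20 = -7.43 pp.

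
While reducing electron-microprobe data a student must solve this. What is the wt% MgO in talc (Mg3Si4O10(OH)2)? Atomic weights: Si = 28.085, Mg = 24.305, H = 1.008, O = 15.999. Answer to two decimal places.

31.88 wt%

M(Mg3Si4O10(OH)2) = 379.259 g/mol; M(MgO) = 40.304 g/mol.
Moles MgO per formula unit = 3 Mg ÷ 1 = 3.0000.
MgO fraction = (3.0000 × 40.304) / 379.259 = 120.912/379.259 = 0.3188.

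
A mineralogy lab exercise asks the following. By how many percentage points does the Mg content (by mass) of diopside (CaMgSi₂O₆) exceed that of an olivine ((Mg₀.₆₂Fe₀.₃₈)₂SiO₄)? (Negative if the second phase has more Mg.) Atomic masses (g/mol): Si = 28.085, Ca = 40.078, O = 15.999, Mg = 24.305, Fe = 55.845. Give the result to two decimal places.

-7.08 percentage points

Mg in CaMgSi₂O₆: molar mass 216.547 g/mol; 1×24.305 = 24.305 g → 11.22 wt%.
Mg in (Mg₀.₆₂Fe₀.₃₈)₂SiO₄: molar mass 164.661 g/mol; 1.24×24.305 = 30.138 g → 18.30 wt%.
Difference = 11.22 − 18.30 = -7.08 percentage points.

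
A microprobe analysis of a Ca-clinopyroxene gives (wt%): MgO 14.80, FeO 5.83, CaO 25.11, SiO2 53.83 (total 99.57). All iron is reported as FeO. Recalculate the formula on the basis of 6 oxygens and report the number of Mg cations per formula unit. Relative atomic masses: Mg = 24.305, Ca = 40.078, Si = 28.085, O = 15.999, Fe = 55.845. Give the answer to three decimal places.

0.820 Mg apfu

14.80 wt% MgO ÷ 40.304 g/mol = 0.36721 mol, giving 0.36721 Mg and 0.36721 O.
5.83 wt% FeO ÷ 71.844 g/mol = 0.08115 mol, giving 0.08115 Fe and 0.08115 O.
25.11 wt% CaO ÷ 56.077 g/mol = 0.44778 mol, giving 0.44778 Ca and 0.44778 O.
53.83 wt% SiO2 ÷ 60.083 g/mol = 0.89593 mol, giving 0.89593 Si and 1.79186 O.
Oxygen sums to 2.68800; scaling by 6/2.68800 = 2.23214 puts the formula on 6 O.
Mg: 0.36721 × 2.23214 = 0.820 atoms per formula unit.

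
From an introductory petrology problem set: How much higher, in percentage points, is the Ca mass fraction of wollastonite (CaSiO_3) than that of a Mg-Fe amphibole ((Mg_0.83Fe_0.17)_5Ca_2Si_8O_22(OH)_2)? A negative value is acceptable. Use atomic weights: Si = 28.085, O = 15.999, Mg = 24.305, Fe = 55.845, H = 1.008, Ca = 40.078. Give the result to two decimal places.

24.95 percentage points

Ca in CaSiO_3: molar mass 116.160 g/mol; 1×40.078 = 40.078 g → 34.50 wt%.
Ca in (Mg_0.83Fe_0.17)_5Ca_2Si_8O_22(OH)_2: molar mass 839.162 g/mol; 2×40.078 = 80.156 g → 9.55 wt%.
Difference = 34.50 − 9.55 = 24.95 percentage points.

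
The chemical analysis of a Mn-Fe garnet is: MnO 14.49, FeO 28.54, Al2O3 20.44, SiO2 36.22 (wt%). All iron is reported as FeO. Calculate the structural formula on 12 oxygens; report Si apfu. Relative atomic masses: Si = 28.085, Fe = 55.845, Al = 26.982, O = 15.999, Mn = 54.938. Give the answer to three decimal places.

MnO: 14.49/70.937 = 0.20427 mol → 0.20427 mol Mn, 0.20427 mol O.
FeO: 28.54/71.844 = 0.39725 mol → 0.39725 mol Fe, 0.39725 mol O.
Al2O3: 20.44/101.961 = 0.20047 mol → 0.40094 mol Al, 0.60141 mol O.
SiO2: 36.22/60.083 = 0.60283 mol → 0.60283 mol Si, 1.20566 mol O.
Total oxygen = 2.40859 mol. Normalization factor = 12/2.40859 = 4.98217.
Si per 12 O = 0.60283 × 4.98217 = 3.003.

3.003 Si apfu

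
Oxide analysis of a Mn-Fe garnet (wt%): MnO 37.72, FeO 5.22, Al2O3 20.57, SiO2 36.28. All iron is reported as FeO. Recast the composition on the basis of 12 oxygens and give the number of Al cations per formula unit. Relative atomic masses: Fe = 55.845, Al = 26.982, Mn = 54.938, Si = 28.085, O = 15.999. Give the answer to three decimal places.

2.003 Al apfu

MnO (M=70.937): mol = 0.53174; Mn = 0.53174, O = 0.53174.
FeO (M=71.844): mol = 0.07266; Fe = 0.07266, O = 0.07266.
Al2O3 (M=101.961): mol = 0.20174; Al = 0.40348, O = 0.60522.
SiO2 (M=60.083): mol = 0.60383; Si = 0.60383, O = 1.20766.
ΣO = 2.41728; factor = 12/ΣO = 4.96426.
Al apfu = 0.40348 × 4.96426 = 2.003.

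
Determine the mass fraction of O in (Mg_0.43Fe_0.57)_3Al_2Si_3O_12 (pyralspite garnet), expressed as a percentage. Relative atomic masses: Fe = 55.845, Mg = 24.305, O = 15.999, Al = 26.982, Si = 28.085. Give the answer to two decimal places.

42.01 wt%

Molar mass of (Mg_0.43Fe_0.57)_3Al_2Si_3O_12: 1.29×24.305 + 1.71×55.845 + 2×26.982 + 3×28.085 + 12×15.999 = 457.055 g/mol.
Mass of O per formula unit: 12 × 15.999 = 191.988 g.
Weight fraction O = 191.988 / 457.055 = 0.4201.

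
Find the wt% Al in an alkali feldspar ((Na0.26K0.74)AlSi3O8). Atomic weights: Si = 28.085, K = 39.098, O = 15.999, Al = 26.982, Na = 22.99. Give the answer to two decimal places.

9.84 wt%

M((Na0.26K0.74)AlSi3O8) = 274.139 g/mol.
Al contributes 1 × 26.982 = 26.982 g per mole.
26.982/274.139 = 0.0984 → 9.84%.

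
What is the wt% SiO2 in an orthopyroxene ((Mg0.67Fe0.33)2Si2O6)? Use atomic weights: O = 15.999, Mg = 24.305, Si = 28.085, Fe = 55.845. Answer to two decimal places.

Formula mass = 221.590 g/mol.
2 Si → 2.0000 mol SiO2 per formula unit; M(SiO2) = 60.083, so SiO2 mass = 120.166 g.
120.166/221.590 × 100 = 54.23 wt%.

54.23 wt%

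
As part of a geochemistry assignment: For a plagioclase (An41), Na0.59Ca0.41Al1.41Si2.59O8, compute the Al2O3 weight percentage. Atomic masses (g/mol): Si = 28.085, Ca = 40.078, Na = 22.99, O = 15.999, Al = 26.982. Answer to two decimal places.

26.74 wt%

Formula mass = 268.773 g/mol.
1.41 Al → 0.7050 mol Al2O3 per formula unit; M(Al2O3) = 101.961, so Al2O3 mass = 71.883 g.
71.883/268.773 × 100 = 26.74 wt%.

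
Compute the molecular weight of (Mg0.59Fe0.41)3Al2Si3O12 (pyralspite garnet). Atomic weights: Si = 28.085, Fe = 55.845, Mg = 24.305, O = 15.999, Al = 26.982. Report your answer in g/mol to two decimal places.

441.92 g/mol

M = 1.77*24.305 + 1.23*55.845 + 2*26.982 + 3*28.085 + 12*15.999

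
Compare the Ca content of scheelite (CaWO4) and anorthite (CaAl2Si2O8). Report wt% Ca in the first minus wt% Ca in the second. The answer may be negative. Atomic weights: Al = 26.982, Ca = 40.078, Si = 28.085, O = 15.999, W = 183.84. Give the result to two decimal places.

Ca in CaWO4: molar mass 287.914 g/mol; 1×40.078 = 40.078 g → 13.92 wt%.
Ca in CaAl2Si2O8: molar mass 278.204 g/mol; 1×40.078 = 40.078 g → 14.41 wt%.
Difference = 13.92 − 14.41 = -0.49 percentage points.

-0.49 percentage points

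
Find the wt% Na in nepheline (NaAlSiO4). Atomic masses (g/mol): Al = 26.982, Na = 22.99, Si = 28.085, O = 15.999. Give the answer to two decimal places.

Molar mass of NaAlSiO4: 1*22.99 + 1*26.982 + 1*28.085 + 4*15.999 = 142.053 g/mol.
Mass of Na per formula unit: 1 × 22.99 = 22.990 g.
Weight fraction Na = 22.990 / 142.053 = 0.1618.

16.18 weight percent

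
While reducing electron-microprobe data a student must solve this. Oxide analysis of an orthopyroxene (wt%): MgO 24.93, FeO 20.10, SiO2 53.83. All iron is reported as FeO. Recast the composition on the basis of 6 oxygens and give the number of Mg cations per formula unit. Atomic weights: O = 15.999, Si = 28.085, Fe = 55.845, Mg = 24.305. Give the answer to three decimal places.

24.93 wt% MgO ÷ 40.304 g/mol = 0.61855 mol, giving 0.61855 Mg and 0.61855 O.
20.10 wt% FeO ÷ 71.844 g/mol = 0.27977 mol, giving 0.27977 Fe and 0.27977 O.
53.83 wt% SiO2 ÷ 60.083 g/mol = 0.89593 mol, giving 0.89593 Si and 1.79186 O.
Oxygen sums to 2.69018; scaling by 6/2.69018 = 2.23033 puts the formula on 6 O.
Mg: 0.61855 × 2.23033 = 1.380 atoms per formula unit.

1.380 Mg apfu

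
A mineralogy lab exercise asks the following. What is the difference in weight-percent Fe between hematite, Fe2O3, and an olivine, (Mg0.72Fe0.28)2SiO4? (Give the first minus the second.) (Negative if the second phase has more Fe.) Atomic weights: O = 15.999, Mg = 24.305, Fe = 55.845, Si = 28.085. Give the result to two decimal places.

First mineral: 111.690 g Fe in 159.687 g formula = 69.94 wt% Fe.
Second mineral: 31.273 g Fe in 158.353 g formula = 19.75 wt% Fe.
69.94% − 19.75% gives a difference of 50.19 percentage points.

50.19 percentage points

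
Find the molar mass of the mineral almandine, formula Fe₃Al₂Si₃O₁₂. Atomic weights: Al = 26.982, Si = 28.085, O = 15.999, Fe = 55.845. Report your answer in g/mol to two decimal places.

M = 3×55.845 + 2×26.982 + 3×28.085 + 12×15.999

497.74 g/mol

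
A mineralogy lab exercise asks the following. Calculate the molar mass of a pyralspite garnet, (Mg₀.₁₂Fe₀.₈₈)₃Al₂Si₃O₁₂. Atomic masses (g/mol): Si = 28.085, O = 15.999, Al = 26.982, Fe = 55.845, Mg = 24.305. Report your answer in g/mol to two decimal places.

486.39 g/mol

The formula mass is the sum 0.36·24.305 + 2.64·55.845 + 2·26.982 + 3·28.085 + 12·15.999.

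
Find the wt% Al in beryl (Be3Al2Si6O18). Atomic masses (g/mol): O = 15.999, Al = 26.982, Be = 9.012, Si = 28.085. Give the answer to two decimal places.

M(Be3Al2Si6O18) = 537.492 g/mol.
Al contributes 2 × 26.982 = 53.964 g per mole.
53.964/537.492 = 0.1004 → 10.04%.

10.04 weight percent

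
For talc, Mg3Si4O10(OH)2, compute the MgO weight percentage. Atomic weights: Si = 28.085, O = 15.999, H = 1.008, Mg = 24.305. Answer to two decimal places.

M(Mg3Si4O10(OH)2) = 379.259 g/mol; M(MgO) = 40.304 g/mol.
Moles MgO per formula unit = 3 Mg ÷ 1 = 3.0000.
MgO fraction = (3.0000 × 40.304) / 379.259 = 120.912/379.259 = 0.3188.

31.88 wt%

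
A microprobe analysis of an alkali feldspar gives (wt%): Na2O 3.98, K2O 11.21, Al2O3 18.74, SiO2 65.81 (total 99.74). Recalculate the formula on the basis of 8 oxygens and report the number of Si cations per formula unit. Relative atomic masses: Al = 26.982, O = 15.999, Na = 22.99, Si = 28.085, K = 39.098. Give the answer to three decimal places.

2.995 Si apfu

3.98 wt% Na2O ÷ 61.979 g/mol = 0.06422 mol, giving 0.12844 Na and 0.06422 O.
11.21 wt% K2O ÷ 94.195 g/mol = 0.11901 mol, giving 0.23802 K and 0.11901 O.
18.74 wt% Al2O3 ÷ 101.961 g/mol = 0.18380 mol, giving 0.36760 Al and 0.55140 O.
65.81 wt% SiO2 ÷ 60.083 g/mol = 1.09532 mol, giving 1.09532 Si and 2.19064 O.
Oxygen sums to 2.92527; scaling by 8/2.92527 = 2.73479 puts the formula on 8 O.
Si: 1.09532 × 2.73479 = 2.995 atoms per formula unit.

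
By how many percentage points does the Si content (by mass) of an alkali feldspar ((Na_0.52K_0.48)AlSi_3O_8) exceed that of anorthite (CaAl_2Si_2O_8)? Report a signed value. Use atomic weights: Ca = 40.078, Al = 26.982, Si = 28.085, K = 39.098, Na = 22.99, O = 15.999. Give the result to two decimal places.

11.02 percentage points

M((Na_0.52K_0.48)AlSi_3O_8) = 269.951 g/mol, so wt% Si = 84.255/269.951 × 100 = 31.21%.
M(CaAl_2Si_2O_8) = 278.204 g/mol, so wt% Si = 56.170/278.204 × 100 = 20.19%.
31.21 − 20.19 = 11.02 pp.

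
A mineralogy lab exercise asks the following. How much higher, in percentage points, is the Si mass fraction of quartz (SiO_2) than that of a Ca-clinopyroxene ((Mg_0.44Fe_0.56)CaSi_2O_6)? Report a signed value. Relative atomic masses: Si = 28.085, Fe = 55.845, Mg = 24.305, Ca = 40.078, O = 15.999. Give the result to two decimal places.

M(SiO_2) = 60.083 g/mol, so wt% Si = 28.085/60.083 × 100 = 46.74%.
M((Mg_0.44Fe_0.56)CaSi_2O_6) = 234.209 g/mol, so wt% Si = 56.170/234.209 × 100 = 23.98%.
46.74 − 23.98 = 22.76 pp.

22.76 percentage points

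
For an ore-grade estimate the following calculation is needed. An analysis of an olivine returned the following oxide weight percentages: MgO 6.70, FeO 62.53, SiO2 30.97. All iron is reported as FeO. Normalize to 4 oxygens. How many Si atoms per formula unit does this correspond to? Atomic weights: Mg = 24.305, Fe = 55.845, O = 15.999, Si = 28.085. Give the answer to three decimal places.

0.997 Si apfu

MgO (M=40.304): mol = 0.16624; Mg = 0.16624, O = 0.16624.
FeO (M=71.844): mol = 0.87036; Fe = 0.87036, O = 0.87036.
SiO2 (M=60.083): mol = 0.51545; Si = 0.51545, O = 1.03090.
ΣO = 2.06750; factor = 4/ΣO = 1.93470.
Si apfu = 0.51545 × 1.93470 = 0.997.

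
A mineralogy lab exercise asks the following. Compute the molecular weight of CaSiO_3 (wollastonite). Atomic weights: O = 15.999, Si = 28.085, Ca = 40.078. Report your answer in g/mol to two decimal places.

116.16 g/mol

M = 1×40.078 + 1×28.085 + 3×15.999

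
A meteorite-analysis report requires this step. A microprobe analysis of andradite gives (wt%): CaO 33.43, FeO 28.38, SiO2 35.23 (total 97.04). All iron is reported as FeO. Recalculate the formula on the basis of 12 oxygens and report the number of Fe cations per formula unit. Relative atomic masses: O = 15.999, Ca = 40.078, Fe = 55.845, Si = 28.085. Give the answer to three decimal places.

33.43 wt% CaO ÷ 56.077 g/mol = 0.59614 mol, giving 0.59614 Ca and 0.59614 O.
28.38 wt% FeO ÷ 71.844 g/mol = 0.39502 mol, giving 0.39502 Fe and 0.39502 O.
35.23 wt% SiO2 ÷ 60.083 g/mol = 0.58636 mol, giving 0.58636 Si and 1.17272 O.
Oxygen sums to 2.16388; scaling by 12/2.16388 = 5.54559 puts the formula on 12 O.
Fe: 0.39502 × 5.54559 = 2.191 atoms per formula unit.

2.191 Fe apfu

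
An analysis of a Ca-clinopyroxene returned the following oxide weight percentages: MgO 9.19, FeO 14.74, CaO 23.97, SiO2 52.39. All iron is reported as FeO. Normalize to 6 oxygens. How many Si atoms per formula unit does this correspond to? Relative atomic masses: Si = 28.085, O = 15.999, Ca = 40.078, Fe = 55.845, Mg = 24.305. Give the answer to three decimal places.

9.19 wt% MgO ÷ 40.304 g/mol = 0.22802 mol, giving 0.22802 Mg and 0.22802 O.
14.74 wt% FeO ÷ 71.844 g/mol = 0.20517 mol, giving 0.20517 Fe and 0.20517 O.
23.97 wt% CaO ÷ 56.077 g/mol = 0.42745 mol, giving 0.42745 Ca and 0.42745 O.
52.39 wt% SiO2 ÷ 60.083 g/mol = 0.87196 mol, giving 0.87196 Si and 1.74392 O.
Oxygen sums to 2.60456; scaling by 6/2.60456 = 2.30365 puts the formula on 6 O.
Si: 0.87196 × 2.30365 = 2.009 atoms per formula unit.

2.009 Si apfu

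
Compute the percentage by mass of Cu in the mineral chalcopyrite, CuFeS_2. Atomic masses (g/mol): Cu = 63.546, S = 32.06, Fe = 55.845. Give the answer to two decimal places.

Molar mass of CuFeS_2: 1·63.546 + 1·55.845 + 2·32.06 = 183.511 g/mol.
Mass of Cu per formula unit: 1 × 63.546 = 63.546 g.
Weight fraction Cu = 63.546 / 183.511 = 0.3463.

34.63 mass %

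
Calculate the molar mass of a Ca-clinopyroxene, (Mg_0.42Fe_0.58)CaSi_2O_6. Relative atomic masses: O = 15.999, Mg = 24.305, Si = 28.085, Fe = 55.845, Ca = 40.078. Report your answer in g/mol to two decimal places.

234.84 g/mol

M = 0.42×24.305 + 0.58×55.845 + 1×40.078 + 2×28.085 + 6×15.999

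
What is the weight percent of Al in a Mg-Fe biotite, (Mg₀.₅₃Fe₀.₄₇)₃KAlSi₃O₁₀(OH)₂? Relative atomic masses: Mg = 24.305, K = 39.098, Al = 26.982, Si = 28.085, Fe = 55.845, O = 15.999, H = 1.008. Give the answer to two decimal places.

Molar mass of (Mg₀.₅₃Fe₀.₄₇)₃KAlSi₃O₁₀(OH)₂: 1.59·24.305 + 1.41·55.845 + 1·39.098 + 1·26.982 + 3·28.085 + 12·15.999 + 2·1.008 = 461.725 g/mol.
Mass of Al per formula unit: 1 × 26.982 = 26.982 g.
Weight fraction Al = 26.982 / 461.725 = 0.0584.

5.84 mass %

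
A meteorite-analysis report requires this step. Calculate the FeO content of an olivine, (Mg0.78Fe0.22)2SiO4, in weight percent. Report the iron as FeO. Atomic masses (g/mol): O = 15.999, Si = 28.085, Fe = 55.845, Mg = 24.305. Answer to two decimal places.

Formula mass = 154.569 g/mol.
0.44 Fe → 0.4400 mol FeO per formula unit; M(FeO) = 71.844, so FeO mass = 31.611 g.
31.611/154.569 × 100 = 20.45 wt%.

20.45 wt%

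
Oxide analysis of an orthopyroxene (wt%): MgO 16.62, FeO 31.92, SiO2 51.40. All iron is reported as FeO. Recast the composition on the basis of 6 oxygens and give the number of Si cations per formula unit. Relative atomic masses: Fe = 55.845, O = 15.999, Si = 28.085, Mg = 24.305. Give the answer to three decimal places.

1.999 Si apfu

MgO: 16.62/40.304 = 0.41237 mol → 0.41237 mol Mg, 0.41237 mol O.
FeO: 31.92/71.844 = 0.44430 mol → 0.44430 mol Fe, 0.44430 mol O.
SiO2: 51.40/60.083 = 0.85548 mol → 0.85548 mol Si, 1.71096 mol O.
Total oxygen = 2.56763 mol. Normalization factor = 6/2.56763 = 2.33679.
Si per 6 O = 0.85548 × 2.33679 = 1.999.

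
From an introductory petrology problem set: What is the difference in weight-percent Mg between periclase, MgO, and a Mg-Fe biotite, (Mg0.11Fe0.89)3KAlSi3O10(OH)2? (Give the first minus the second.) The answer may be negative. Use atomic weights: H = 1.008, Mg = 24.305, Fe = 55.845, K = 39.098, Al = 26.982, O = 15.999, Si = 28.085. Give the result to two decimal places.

58.70 percentage points

First mineral: 24.305 g Mg in 40.304 g formula = 60.30 wt% Mg.
Second mineral: 8.021 g Mg in 501.466 g formula = 1.60 wt% Mg.
60.30% − 1.60% gives a difference of 58.70 percentage points.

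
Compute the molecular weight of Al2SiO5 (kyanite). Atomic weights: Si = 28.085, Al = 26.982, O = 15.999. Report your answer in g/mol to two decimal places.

162.04 g/mol

The formula mass is the sum 2×26.982 + 1×28.085 + 5×15.999.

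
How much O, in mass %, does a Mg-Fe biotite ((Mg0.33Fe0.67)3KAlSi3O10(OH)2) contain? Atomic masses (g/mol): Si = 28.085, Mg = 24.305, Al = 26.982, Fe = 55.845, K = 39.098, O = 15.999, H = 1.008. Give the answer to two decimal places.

39.94 mass %

M((Mg0.33Fe0.67)3KAlSi3O10(OH)2) = 480.649 g/mol.
O contributes 12 × 15.999 = 191.988 g per mole.
191.988/480.649 = 0.3994 → 39.94%.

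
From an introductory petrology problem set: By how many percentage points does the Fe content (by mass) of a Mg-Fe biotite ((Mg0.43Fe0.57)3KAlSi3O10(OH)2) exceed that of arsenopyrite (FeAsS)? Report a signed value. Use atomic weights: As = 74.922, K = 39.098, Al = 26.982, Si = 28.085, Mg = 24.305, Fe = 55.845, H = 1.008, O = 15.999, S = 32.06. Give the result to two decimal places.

-14.03 percentage points

Fe in (Mg0.43Fe0.57)3KAlSi3O10(OH)2: molar mass 471.187 g/mol; 1.71×55.845 = 95.495 g → 20.27 wt%.
Fe in FeAsS: molar mass 162.827 g/mol; 1×55.845 = 55.845 g → 34.30 wt%.
Difference = 20.27 − 34.30 = -14.03 percentage points.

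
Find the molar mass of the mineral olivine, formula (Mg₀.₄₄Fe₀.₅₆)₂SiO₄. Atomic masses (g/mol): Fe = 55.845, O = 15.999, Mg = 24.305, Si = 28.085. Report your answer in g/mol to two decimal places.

176.02 g/mol

The formula mass is the sum 0.88×24.305 + 1.12×55.845 + 1×28.085 + 4×15.999.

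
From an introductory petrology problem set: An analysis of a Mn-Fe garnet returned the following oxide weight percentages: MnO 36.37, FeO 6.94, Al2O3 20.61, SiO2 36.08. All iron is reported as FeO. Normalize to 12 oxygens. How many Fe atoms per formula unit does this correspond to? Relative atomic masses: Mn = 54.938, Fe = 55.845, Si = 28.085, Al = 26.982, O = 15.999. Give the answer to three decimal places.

MnO (M=70.937): mol = 0.51271; Mn = 0.51271, O = 0.51271.
FeO (M=71.844): mol = 0.09660; Fe = 0.09660, O = 0.09660.
Al2O3 (M=101.961): mol = 0.20214; Al = 0.40428, O = 0.60642.
SiO2 (M=60.083): mol = 0.60050; Si = 0.60050, O = 1.20100.
ΣO = 2.41673; factor = 12/ΣO = 4.96539.
Fe apfu = 0.09660 × 4.96539 = 0.480.

0.480 Fe apfu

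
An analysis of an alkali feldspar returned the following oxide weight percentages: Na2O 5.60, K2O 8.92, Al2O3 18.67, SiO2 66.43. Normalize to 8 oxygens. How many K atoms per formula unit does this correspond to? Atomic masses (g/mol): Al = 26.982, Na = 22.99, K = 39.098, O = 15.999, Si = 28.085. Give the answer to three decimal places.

5.60 wt% Na2O ÷ 61.979 g/mol = 0.09035 mol, giving 0.18070 Na and 0.09035 O.
8.92 wt% K2O ÷ 94.195 g/mol = 0.09470 mol, giving 0.18940 K and 0.09470 O.
18.67 wt% Al2O3 ÷ 101.961 g/mol = 0.18311 mol, giving 0.36622 Al and 0.54933 O.
66.43 wt% SiO2 ÷ 60.083 g/mol = 1.10564 mol, giving 1.10564 Si and 2.21128 O.
Oxygen sums to 2.94566; scaling by 8/2.94566 = 2.71586 puts the formula on 8 O.
K: 0.18940 × 2.71586 = 0.514 atoms per formula unit.

0.514 K apfu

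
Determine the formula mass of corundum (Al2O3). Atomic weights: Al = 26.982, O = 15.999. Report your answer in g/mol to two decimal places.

101.96 g/mol

The formula mass is the sum 2(26.982) + 3(15.999).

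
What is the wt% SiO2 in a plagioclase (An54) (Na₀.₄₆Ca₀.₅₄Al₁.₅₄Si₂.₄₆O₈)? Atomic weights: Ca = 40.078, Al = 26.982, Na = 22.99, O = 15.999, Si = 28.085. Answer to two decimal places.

Formula mass = 270.851 g/mol.
2.46 Si → 2.4600 mol SiO2 per formula unit; M(SiO2) = 60.083, so SiO2 mass = 147.804 g.
147.804/270.851 × 100 = 54.57 wt%.

54.57 wt%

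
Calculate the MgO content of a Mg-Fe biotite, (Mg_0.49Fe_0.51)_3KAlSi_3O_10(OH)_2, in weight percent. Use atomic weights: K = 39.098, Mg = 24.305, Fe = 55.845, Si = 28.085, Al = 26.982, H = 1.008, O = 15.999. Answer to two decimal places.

Formula mass = 465.510 g/mol.
1.47 Mg → 1.4700 mol MgO per formula unit; M(MgO) = 40.304, so MgO mass = 59.247 g.
59.247/465.510 × 100 = 12.73 wt%.

12.73 wt%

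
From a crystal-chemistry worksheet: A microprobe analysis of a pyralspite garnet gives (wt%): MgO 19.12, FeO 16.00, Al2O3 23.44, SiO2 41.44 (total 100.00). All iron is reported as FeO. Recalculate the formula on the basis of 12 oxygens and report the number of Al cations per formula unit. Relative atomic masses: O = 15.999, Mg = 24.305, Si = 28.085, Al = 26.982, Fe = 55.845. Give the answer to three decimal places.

1.995 Al apfu

MgO (M=40.304): mol = 0.47439; Mg = 0.47439, O = 0.47439.
FeO (M=71.844): mol = 0.22270; Fe = 0.22270, O = 0.22270.
Al2O3 (M=101.961): mol = 0.22989; Al = 0.45978, O = 0.68967.
SiO2 (M=60.083): mol = 0.68971; Si = 0.68971, O = 1.37942.
ΣO = 2.76618; factor = 12/ΣO = 4.33811.
Al apfu = 0.45978 × 4.33811 = 1.995.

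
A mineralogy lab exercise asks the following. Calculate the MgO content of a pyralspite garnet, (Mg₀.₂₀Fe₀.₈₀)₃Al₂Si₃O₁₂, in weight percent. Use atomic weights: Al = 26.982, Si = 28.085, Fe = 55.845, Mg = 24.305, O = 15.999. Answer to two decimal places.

5.05 wt%

M((Mg₀.₂₀Fe₀.₈₀)₃Al₂Si₃O₁₂) = 478.818 g/mol; M(MgO) = 40.304 g/mol.
Moles MgO per formula unit = 0.60 Mg ÷ 1 = 0.6000.
MgO fraction = (0.6000 × 40.304) / 478.818 = 24.182/478.818 = 0.0505.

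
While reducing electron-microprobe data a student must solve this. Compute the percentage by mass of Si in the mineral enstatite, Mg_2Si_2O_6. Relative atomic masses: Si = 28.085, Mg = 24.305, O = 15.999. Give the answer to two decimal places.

27.98 mass %

Formula mass = 2·24.305 + 2·28.085 + 6·15.999 = 200.774 g/mol, of which 56.170 g is Si.
So Si makes up 56.170/200.774 = 0.2798 of the mass, i.e. 27.98%.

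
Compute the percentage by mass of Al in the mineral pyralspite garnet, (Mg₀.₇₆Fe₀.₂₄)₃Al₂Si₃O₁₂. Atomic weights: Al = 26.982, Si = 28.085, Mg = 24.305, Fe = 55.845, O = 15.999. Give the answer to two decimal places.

12.67 mass %

M((Mg₀.₇₆Fe₀.₂₄)₃Al₂Si₃O₁₂) = 425.831 g/mol.
Al contributes 2 × 26.982 = 53.964 g per mole.
53.964/425.831 = 0.1267 → 12.67%.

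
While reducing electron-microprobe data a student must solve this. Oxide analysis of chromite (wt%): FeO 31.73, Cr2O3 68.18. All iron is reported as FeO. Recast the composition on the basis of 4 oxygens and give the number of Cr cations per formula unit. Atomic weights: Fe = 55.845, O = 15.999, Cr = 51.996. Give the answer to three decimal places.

2.008 Cr apfu

31.73 wt% FeO ÷ 71.844 g/mol = 0.44165 mol, giving 0.44165 Fe and 0.44165 O.
68.18 wt% Cr2O3 ÷ 151.989 g/mol = 0.44859 mol, giving 0.89718 Cr and 1.34577 O.
Oxygen sums to 1.78742; scaling by 4/1.78742 = 2.23786 puts the formula on 4 O.
Cr: 0.89718 × 2.23786 = 2.008 atoms per formula unit.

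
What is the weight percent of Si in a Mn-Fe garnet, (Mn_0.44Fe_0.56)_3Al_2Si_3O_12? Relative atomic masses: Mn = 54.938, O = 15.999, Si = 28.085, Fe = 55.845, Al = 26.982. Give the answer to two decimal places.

16.97 weight percent

M((Mn_0.44Fe_0.56)_3Al_2Si_3O_12) = 496.545 g/mol.
Si contributes 3 × 28.085 = 84.255 g per mole.
84.255/496.545 = 0.1697 → 16.97%.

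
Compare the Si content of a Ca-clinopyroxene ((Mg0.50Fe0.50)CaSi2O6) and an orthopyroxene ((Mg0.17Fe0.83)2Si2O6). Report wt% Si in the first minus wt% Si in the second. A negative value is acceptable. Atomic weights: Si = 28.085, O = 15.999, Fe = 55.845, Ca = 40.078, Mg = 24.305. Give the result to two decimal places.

First mineral: 56.170 g Si in 232.317 g formula = 24.18 wt% Si.
Second mineral: 56.170 g Si in 253.130 g formula = 22.19 wt% Si.
24.18% − 22.19% gives a difference of 1.99 percentage points.

1.99 percentage points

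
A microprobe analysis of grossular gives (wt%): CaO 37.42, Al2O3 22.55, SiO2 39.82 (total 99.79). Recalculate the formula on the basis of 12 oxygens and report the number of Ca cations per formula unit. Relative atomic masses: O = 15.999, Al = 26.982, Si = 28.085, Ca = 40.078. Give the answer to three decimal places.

CaO: 37.42/56.077 = 0.66730 mol → 0.66730 mol Ca, 0.66730 mol O.
Al2O3: 22.55/101.961 = 0.22116 mol → 0.44232 mol Al, 0.66348 mol O.
SiO2: 39.82/60.083 = 0.66275 mol → 0.66275 mol Si, 1.32550 mol O.
Total oxygen = 2.65628 mol. Normalization factor = 12/2.65628 = 4.51760.
Ca per 12 O = 0.66730 × 4.51760 = 3.015.

3.015 Ca apfu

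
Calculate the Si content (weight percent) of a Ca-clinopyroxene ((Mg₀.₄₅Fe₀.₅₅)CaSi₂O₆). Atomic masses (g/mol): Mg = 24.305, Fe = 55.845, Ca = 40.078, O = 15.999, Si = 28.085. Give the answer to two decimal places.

Formula mass = 0.45·24.305 + 0.55·55.845 + 1·40.078 + 2·28.085 + 6·15.999 = 233.894 g/mol, of which 56.170 g is Si.
So Si makes up 56.170/233.894 = 0.2402 of the mass, i.e. 24.02%.

24.02 weight percent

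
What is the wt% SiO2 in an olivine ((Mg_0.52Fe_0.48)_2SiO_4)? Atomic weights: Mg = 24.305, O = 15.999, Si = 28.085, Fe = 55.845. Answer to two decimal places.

35.14 wt%

Molar mass of (Mg_0.52Fe_0.48)_2SiO_4 = 1.04×24.305 + 0.96×55.845 + 1×28.085 + 4×15.999 = 170.969 g/mol.
Each formula unit contains 1 Si, equivalent to 1/1 = 1.0000 mol SiO2.
M(SiO2) = 1×28.085 + 2×15.999 = 60.083 g/mol.
Mass of SiO2 per formula unit = 1.0000 × 60.083 = 60.083 g.
SiO2 wt% = 60.083 / 170.969 × 100 = 35.14%.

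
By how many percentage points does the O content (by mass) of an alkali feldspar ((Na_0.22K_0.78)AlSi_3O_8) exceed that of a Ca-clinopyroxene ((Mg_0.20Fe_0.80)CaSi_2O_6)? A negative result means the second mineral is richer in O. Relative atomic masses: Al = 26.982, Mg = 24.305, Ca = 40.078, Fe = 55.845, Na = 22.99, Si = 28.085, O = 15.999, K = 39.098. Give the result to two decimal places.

M((Na_0.22K_0.78)AlSi_3O_8) = 274.783 g/mol, so wt% O = 127.992/274.783 × 100 = 46.58%.
M((Mg_0.20Fe_0.80)CaSi_2O_6) = 241.779 g/mol, so wt% O = 95.994/241.779 × 100 = 39.70%.
46.58 − 39.70 = 6.88 pp.

6.88 percentage points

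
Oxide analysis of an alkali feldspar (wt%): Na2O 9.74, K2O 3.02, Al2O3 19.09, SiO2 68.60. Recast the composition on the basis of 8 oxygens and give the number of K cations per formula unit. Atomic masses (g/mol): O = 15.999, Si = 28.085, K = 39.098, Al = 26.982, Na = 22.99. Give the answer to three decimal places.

0.169 K apfu

Na2O: 9.74/61.979 = 0.15715 mol → 0.31430 mol Na, 0.15715 mol O.
K2O: 3.02/94.195 = 0.03206 mol → 0.06412 mol K, 0.03206 mol O.
Al2O3: 19.09/101.961 = 0.18723 mol → 0.37446 mol Al, 0.56169 mol O.
SiO2: 68.60/60.083 = 1.14175 mol → 1.14175 mol Si, 2.28350 mol O.
Total oxygen = 3.03440 mol. Normalization factor = 8/3.03440 = 2.63644.
K per 8 O = 0.06412 × 2.63644 = 0.169.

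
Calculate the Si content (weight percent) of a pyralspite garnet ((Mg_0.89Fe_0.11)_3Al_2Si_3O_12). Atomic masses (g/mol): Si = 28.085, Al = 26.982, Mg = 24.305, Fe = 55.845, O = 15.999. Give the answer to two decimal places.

20.37 weight percent

Formula mass = 2.67*24.305 + 0.33*55.845 + 2*26.982 + 3*28.085 + 12*15.999 = 413.530 g/mol, of which 84.255 g is Si.
So Si makes up 84.255/413.530 = 0.2037 of the mass, i.e. 20.37%.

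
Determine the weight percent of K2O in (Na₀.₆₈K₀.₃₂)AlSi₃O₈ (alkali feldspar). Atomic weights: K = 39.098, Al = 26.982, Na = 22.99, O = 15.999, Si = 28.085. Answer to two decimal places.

Formula mass = 267.374 g/mol.
0.32 K → 0.1600 mol K2O per formula unit; M(K2O) = 94.195, so K2O mass = 15.071 g.
15.071/267.374 × 100 = 5.64 wt%.

5.64 wt%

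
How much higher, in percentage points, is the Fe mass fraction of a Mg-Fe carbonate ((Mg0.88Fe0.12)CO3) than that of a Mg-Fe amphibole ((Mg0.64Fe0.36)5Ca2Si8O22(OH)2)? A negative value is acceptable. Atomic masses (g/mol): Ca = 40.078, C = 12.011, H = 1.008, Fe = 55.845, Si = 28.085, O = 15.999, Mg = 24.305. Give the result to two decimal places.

-3.96 percentage points

Fe in (Mg0.88Fe0.12)CO3: molar mass 88.098 g/mol; 0.12×55.845 = 6.701 g → 7.61 wt%.
Fe in (Mg0.64Fe0.36)5Ca2Si8O22(OH)2: molar mass 869.125 g/mol; 1.80×55.845 = 100.521 g → 11.57 wt%.
Difference = 7.61 − 11.57 = -3.96 percentage points.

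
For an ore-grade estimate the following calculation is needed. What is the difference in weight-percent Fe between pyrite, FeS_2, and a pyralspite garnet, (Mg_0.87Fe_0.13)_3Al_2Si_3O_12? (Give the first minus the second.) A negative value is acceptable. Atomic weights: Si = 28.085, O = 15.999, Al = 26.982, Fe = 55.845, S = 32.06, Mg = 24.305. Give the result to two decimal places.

Fe in FeS_2: molar mass 119.965 g/mol; 1×55.845 = 55.845 g → 46.55 wt%.
Fe in (Mg_0.87Fe_0.13)_3Al_2Si_3O_12: molar mass 415.423 g/mol; 0.39×55.845 = 21.780 g → 5.24 wt%.
Difference = 46.55 − 5.24 = 41.31 percentage points.

41.31 percentage points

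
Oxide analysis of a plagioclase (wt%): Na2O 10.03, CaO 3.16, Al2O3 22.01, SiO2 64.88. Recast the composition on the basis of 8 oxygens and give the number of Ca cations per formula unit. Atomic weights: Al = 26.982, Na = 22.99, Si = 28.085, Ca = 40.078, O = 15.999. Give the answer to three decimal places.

Na2O: 10.03/61.979 = 0.16183 mol → 0.32366 mol Na, 0.16183 mol O.
CaO: 3.16/56.077 = 0.05635 mol → 0.05635 mol Ca, 0.05635 mol O.
Al2O3: 22.01/101.961 = 0.21587 mol → 0.43174 mol Al, 0.64761 mol O.
SiO2: 64.88/60.083 = 1.07984 mol → 1.07984 mol Si, 2.15968 mol O.
Total oxygen = 3.02547 mol. Normalization factor = 8/3.02547 = 2.64422.
Ca per 8 O = 0.05635 × 2.64422 = 0.149.

0.149 Ca apfu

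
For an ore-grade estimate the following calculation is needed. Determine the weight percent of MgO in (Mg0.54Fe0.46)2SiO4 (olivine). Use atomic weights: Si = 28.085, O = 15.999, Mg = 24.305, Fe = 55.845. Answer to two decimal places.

Formula mass = 169.708 g/mol.
1.08 Mg → 1.0800 mol MgO per formula unit; M(MgO) = 40.304, so MgO mass = 43.528 g.
43.528/169.708 × 100 = 25.65 wt%.

25.65 wt%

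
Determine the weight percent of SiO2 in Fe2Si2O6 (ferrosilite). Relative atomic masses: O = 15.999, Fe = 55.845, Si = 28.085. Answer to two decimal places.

45.54 wt%

Formula mass = 263.854 g/mol.
2 Si → 2.0000 mol SiO2 per formula unit; M(SiO2) = 60.083, so SiO2 mass = 120.166 g.
120.166/263.854 × 100 = 45.54 wt%.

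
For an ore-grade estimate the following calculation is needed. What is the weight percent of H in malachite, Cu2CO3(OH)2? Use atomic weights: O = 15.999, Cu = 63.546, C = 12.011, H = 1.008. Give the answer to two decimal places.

0.91 mass %

Formula mass = 2*63.546 + 1*12.011 + 5*15.999 + 2*1.008 = 221.114 g/mol, of which 2.016 g is H.
So H makes up 2.016/221.114 = 0.0091 of the mass, i.e. 0.91%.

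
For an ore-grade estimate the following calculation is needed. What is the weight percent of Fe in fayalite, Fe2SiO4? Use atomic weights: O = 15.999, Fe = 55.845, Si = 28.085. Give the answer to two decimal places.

M(Fe2SiO4) = 203.771 g/mol.
Fe contributes 2 × 55.845 = 111.690 g per mole.
111.690/203.771 = 0.5481 → 54.81%.

54.81 weight percent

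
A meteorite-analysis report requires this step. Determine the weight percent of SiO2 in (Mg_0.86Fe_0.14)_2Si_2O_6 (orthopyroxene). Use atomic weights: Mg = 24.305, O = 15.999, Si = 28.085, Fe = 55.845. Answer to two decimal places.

Molar mass of (Mg_0.86Fe_0.14)_2Si_2O_6 = 1.72×24.305 + 0.28×55.845 + 2×28.085 + 6×15.999 = 209.605 g/mol.
Each formula unit contains 2 Si, equivalent to 2/1 = 2.0000 mol SiO2.
M(SiO2) = 1×28.085 + 2×15.999 = 60.083 g/mol.
Mass of SiO2 per formula unit = 2.0000 × 60.083 = 120.166 g.
SiO2 wt% = 120.166 / 209.605 × 100 = 57.33%.

57.33 wt%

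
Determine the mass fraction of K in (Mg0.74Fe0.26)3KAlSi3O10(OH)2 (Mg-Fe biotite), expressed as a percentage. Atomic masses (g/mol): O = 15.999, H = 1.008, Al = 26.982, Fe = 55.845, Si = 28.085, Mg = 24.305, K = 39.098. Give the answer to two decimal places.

M((Mg0.74Fe0.26)3KAlSi3O10(OH)2) = 441.855 g/mol.
K contributes 1 × 39.098 = 39.098 g per mole.
39.098/441.855 = 0.0885 → 8.85%.

8.85 mass %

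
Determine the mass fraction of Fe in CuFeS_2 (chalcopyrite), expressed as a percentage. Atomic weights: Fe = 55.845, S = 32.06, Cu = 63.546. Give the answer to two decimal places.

30.43 weight percent

M(CuFeS_2) = 183.511 g/mol.
Fe contributes 1 × 55.845 = 55.845 g per mole.
55.845/183.511 = 0.3043 → 30.43%.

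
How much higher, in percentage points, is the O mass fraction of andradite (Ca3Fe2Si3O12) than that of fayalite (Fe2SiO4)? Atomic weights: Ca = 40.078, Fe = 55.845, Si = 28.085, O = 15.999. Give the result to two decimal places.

M(Ca3Fe2Si3O12) = 508.167 g/mol, so wt% O = 191.988/508.167 × 100 = 37.78%.
M(Fe2SiO4) = 203.771 g/mol, so wt% O = 63.996/203.771 × 100 = 31.41%.
37.78 − 31.41 = 6.37 pp.

6.37 percentage points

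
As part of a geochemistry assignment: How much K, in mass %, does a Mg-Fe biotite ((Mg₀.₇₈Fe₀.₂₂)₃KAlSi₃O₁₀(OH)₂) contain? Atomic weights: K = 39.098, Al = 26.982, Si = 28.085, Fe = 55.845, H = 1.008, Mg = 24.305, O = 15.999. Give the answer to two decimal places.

8.93 mass %

Formula mass = 2.34·24.305 + 0.66·55.845 + 1·39.098 + 1·26.982 + 3·28.085 + 12·15.999 + 2·1.008 = 438.070 g/mol, of which 39.098 g is K.
So K makes up 39.098/438.070 = 0.0893 of the mass, i.e. 8.93%.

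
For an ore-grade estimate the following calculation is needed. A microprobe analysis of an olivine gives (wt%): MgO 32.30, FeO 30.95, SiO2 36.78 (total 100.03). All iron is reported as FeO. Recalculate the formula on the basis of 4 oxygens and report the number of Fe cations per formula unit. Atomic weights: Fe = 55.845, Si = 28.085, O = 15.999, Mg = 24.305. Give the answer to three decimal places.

MgO (M=40.304): mol = 0.80141; Mg = 0.80141, O = 0.80141.
FeO (M=71.844): mol = 0.43079; Fe = 0.43079, O = 0.43079.
SiO2 (M=60.083): mol = 0.61215; Si = 0.61215, O = 1.22430.
ΣO = 2.45650; factor = 4/ΣO = 1.62833.
Fe apfu = 0.43079 × 1.62833 = 0.701.

0.701 Fe apfu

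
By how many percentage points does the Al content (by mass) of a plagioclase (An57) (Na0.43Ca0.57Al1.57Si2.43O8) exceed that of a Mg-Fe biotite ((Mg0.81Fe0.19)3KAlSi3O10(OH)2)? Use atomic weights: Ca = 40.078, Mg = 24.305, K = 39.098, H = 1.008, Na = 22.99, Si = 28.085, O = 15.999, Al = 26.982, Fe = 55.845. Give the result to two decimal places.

Al in Na0.43Ca0.57Al1.57Si2.43O8: molar mass 271.330 g/mol; 1.57×26.982 = 42.362 g → 15.61 wt%.
Al in (Mg0.81Fe0.19)3KAlSi3O10(OH)2: molar mass 435.232 g/mol; 1×26.982 = 26.982 g → 6.20 wt%.
Difference = 15.61 − 6.20 = 9.41 percentage points.

9.41 percentage points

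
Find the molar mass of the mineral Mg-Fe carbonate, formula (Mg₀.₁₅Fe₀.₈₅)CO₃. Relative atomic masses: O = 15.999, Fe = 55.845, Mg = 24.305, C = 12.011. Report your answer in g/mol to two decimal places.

M = 0.15*24.305 + 0.85*55.845 + 1*12.011 + 3*15.999

111.12 g/mol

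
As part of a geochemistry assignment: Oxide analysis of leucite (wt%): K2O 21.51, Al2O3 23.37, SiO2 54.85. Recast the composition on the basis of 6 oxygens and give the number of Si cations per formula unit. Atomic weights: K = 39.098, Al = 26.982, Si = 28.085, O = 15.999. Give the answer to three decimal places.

21.51 wt% K2O ÷ 94.195 g/mol = 0.22836 mol, giving 0.45672 K and 0.22836 O.
23.37 wt% Al2O3 ÷ 101.961 g/mol = 0.22921 mol, giving 0.45842 Al and 0.68763 O.
54.85 wt% SiO2 ÷ 60.083 g/mol = 0.91290 mol, giving 0.91290 Si and 1.82580 O.
Oxygen sums to 2.74179; scaling by 6/2.74179 = 2.18835 puts the formula on 6 O.
Si: 0.91290 × 2.18835 = 1.998 atoms per formula unit.

1.998 Si apfu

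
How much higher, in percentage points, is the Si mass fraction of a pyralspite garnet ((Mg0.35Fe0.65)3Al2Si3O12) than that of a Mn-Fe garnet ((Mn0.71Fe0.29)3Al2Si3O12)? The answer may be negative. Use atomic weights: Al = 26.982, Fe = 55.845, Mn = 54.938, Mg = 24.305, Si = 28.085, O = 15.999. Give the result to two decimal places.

M((Mg0.35Fe0.65)3Al2Si3O12) = 464.625 g/mol, so wt% Si = 84.255/464.625 × 100 = 18.13%.
M((Mn0.71Fe0.29)3Al2Si3O12) = 495.810 g/mol, so wt% Si = 84.255/495.810 × 100 = 16.99%.
18.13 − 16.99 = 1.14 pp.

1.14 percentage points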